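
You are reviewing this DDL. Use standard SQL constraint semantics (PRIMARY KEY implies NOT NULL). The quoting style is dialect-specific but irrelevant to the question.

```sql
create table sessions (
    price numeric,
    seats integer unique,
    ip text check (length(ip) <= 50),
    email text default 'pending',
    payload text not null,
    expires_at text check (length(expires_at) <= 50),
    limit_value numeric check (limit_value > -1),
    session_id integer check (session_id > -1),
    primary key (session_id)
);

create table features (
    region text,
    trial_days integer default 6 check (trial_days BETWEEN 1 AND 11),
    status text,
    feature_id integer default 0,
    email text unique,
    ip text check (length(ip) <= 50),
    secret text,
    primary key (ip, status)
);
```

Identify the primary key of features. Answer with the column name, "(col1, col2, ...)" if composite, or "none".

(ip, status)

A table-level PRIMARY KEY clause names 2 columns: ip, status.
This is a composite key — the combination is unique, not each column individually.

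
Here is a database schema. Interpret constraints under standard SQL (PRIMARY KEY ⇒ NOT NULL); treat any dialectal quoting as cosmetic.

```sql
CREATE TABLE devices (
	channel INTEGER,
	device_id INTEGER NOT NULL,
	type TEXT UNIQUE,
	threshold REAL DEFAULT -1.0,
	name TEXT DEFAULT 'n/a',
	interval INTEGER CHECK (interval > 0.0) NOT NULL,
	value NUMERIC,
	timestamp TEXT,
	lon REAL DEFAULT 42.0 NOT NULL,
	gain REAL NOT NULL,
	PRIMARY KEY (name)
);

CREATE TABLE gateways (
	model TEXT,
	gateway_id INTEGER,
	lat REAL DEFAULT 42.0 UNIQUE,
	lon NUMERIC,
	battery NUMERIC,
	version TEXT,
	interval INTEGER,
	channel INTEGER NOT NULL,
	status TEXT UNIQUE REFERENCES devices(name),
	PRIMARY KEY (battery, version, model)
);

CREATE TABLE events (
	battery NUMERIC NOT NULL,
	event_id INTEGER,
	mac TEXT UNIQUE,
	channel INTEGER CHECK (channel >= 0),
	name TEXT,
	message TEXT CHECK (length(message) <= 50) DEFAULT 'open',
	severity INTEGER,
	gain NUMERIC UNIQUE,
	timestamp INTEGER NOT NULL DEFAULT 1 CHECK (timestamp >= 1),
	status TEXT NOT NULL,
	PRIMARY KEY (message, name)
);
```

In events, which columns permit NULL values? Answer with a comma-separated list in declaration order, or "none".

event_id, mac, channel, severity, gain

- battery: declared NOT NULL → not nullable.
- event_id: no NOT NULL constraint applies → nullable.
- mac: UNIQUE does not imply NOT NULL → nullable.
- channel: CHECK does not forbid NULL (a CHECK constraint passes when its expression is NULL) → nullable.
- name: part of the PRIMARY KEY, which implies NOT NULL → not nullable.
- message: part of the PRIMARY KEY, which implies NOT NULL → not nullable.
- severity: no NOT NULL constraint applies → nullable.
- gain: UNIQUE does not imply NOT NULL → nullable.
- timestamp: declared NOT NULL → not nullable.
- status: declared NOT NULL → not nullable.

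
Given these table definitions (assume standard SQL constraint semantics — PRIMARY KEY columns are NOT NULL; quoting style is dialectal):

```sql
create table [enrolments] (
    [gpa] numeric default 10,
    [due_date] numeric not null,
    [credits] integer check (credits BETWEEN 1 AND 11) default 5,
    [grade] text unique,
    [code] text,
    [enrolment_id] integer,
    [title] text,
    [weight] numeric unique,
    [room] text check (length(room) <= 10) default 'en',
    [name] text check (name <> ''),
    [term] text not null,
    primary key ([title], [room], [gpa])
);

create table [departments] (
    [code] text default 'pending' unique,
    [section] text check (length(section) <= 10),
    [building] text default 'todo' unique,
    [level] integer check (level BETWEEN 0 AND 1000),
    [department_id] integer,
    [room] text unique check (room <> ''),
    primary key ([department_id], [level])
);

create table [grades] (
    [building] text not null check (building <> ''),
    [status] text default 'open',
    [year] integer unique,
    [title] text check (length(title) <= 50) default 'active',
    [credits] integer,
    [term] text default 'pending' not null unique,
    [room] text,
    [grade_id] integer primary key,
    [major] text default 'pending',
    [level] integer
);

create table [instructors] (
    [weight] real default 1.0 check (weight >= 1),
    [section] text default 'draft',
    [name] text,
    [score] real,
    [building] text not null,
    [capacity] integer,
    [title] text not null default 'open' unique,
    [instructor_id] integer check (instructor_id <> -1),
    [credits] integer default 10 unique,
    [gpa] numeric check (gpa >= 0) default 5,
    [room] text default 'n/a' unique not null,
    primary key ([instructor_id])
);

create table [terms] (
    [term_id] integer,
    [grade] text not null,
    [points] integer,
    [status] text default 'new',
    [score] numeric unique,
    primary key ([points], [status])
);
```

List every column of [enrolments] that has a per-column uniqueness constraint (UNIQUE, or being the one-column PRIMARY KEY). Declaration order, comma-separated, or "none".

grade, weight

- gpa: part of a composite PRIMARY KEY — only the tuple is unique, not this column on its own.
- due_date: no UNIQUE or single-column PK constraint.
- credits: no UNIQUE or single-column PK constraint.
- grade: declared UNIQUE → unique.
- code: no UNIQUE or single-column PK constraint.
- enrolment_id: no UNIQUE or single-column PK constraint.
- title: part of a composite PRIMARY KEY — only the tuple is unique, not this column on its own.
- weight: declared UNIQUE → unique.
- room: part of a composite PRIMARY KEY — only the tuple is unique, not this column on its own.
- name: no UNIQUE or single-column PK constraint.
- term: no UNIQUE or single-column PK constraint.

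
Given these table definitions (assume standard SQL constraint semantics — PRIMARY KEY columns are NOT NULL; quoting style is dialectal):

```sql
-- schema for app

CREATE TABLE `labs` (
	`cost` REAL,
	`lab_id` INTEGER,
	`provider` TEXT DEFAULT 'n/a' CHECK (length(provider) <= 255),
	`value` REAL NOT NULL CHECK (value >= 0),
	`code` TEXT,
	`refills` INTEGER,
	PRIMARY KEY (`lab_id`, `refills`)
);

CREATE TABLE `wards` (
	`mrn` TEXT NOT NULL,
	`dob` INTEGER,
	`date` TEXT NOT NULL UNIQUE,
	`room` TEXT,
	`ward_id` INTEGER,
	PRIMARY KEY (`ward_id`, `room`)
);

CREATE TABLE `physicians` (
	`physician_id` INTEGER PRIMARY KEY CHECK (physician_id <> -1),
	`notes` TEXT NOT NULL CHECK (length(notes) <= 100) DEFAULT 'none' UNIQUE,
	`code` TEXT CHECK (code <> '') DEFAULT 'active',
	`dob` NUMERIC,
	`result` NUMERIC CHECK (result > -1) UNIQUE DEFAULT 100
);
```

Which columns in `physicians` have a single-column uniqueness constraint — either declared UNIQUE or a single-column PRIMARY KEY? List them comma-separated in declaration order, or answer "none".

- physician_id: single-column PRIMARY KEY → unique.
- notes: declared UNIQUE → unique.
- code: no UNIQUE or single-column PK constraint.
- dob: no UNIQUE or single-column PK constraint.
- result: declared UNIQUE → unique.

physician_id, notes, result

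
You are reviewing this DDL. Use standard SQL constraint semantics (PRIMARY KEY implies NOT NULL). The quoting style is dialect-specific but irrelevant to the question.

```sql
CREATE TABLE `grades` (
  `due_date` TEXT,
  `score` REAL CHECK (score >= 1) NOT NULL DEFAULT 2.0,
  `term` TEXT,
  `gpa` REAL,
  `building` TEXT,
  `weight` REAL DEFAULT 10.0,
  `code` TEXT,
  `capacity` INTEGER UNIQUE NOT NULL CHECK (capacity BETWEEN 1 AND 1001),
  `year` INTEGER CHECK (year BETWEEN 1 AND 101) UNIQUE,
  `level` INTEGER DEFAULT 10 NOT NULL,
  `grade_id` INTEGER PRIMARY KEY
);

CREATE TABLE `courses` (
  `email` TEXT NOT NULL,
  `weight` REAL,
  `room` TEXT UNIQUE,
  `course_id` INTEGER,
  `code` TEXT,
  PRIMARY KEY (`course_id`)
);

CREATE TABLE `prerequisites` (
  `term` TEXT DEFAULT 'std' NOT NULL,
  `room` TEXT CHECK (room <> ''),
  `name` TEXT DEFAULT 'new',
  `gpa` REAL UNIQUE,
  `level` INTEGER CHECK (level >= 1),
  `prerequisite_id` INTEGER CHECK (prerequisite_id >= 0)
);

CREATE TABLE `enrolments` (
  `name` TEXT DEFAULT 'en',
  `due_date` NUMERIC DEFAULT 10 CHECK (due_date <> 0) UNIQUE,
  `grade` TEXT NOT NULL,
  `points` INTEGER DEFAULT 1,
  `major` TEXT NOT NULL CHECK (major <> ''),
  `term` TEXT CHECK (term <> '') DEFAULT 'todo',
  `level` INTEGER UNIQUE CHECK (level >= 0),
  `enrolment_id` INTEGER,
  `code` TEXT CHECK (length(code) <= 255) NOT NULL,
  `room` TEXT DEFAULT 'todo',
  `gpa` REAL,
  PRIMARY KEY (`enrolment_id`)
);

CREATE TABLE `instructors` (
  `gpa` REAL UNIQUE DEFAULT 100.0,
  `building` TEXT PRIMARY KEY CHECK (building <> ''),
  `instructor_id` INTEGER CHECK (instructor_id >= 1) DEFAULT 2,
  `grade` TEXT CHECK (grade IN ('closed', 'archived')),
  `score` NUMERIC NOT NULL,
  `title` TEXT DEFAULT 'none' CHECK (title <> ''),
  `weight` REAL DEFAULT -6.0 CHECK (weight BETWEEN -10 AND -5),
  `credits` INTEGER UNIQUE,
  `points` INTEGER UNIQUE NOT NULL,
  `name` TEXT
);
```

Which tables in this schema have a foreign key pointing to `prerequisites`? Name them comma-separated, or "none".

none

No REFERENCES clause anywhere in the schema names prerequisites.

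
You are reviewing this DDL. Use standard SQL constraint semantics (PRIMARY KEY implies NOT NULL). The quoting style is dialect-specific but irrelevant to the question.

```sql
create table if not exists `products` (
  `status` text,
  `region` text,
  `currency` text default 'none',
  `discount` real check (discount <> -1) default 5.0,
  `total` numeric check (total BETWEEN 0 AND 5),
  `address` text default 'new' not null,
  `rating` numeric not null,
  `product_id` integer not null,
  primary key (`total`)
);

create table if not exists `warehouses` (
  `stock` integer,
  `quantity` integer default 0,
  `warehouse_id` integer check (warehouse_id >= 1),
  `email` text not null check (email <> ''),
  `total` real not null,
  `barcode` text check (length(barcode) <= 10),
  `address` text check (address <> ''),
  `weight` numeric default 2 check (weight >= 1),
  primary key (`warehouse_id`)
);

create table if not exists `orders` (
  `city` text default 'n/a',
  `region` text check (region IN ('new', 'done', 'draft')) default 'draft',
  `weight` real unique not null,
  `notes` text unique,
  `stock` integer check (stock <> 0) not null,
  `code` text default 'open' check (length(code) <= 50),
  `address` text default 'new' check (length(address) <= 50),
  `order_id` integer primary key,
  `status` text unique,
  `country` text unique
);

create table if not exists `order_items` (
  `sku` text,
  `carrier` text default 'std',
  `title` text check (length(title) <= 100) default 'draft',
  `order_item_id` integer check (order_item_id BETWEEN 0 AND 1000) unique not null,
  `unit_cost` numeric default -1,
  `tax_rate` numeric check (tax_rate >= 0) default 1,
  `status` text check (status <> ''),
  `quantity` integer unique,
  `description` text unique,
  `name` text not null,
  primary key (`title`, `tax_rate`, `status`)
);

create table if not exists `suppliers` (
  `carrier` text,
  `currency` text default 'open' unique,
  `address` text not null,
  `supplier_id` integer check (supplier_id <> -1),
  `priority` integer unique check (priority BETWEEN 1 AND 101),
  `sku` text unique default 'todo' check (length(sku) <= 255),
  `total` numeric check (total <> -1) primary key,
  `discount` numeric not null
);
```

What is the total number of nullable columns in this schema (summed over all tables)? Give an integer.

26

products: 4 nullable (status, region, currency, discount — PK (total) and explicit NOT NULL columns excluded).
warehouses: 5 nullable (stock, quantity, barcode, address, weight — PK (warehouse_id) and explicit NOT NULL columns excluded).
orders: 7 nullable (city, region, notes, code, address, status, country — PK (order_id) and explicit NOT NULL columns excluded).
order_items: 5 nullable (sku, carrier, unit_cost, quantity, description — PK (title, tax_rate, status) and explicit NOT NULL columns excluded).
suppliers: 5 nullable (carrier, currency, supplier_id, priority, sku — PK (total) and explicit NOT NULL columns excluded).
Total: 4 + 5 + 7 + 5 + 5 = 26.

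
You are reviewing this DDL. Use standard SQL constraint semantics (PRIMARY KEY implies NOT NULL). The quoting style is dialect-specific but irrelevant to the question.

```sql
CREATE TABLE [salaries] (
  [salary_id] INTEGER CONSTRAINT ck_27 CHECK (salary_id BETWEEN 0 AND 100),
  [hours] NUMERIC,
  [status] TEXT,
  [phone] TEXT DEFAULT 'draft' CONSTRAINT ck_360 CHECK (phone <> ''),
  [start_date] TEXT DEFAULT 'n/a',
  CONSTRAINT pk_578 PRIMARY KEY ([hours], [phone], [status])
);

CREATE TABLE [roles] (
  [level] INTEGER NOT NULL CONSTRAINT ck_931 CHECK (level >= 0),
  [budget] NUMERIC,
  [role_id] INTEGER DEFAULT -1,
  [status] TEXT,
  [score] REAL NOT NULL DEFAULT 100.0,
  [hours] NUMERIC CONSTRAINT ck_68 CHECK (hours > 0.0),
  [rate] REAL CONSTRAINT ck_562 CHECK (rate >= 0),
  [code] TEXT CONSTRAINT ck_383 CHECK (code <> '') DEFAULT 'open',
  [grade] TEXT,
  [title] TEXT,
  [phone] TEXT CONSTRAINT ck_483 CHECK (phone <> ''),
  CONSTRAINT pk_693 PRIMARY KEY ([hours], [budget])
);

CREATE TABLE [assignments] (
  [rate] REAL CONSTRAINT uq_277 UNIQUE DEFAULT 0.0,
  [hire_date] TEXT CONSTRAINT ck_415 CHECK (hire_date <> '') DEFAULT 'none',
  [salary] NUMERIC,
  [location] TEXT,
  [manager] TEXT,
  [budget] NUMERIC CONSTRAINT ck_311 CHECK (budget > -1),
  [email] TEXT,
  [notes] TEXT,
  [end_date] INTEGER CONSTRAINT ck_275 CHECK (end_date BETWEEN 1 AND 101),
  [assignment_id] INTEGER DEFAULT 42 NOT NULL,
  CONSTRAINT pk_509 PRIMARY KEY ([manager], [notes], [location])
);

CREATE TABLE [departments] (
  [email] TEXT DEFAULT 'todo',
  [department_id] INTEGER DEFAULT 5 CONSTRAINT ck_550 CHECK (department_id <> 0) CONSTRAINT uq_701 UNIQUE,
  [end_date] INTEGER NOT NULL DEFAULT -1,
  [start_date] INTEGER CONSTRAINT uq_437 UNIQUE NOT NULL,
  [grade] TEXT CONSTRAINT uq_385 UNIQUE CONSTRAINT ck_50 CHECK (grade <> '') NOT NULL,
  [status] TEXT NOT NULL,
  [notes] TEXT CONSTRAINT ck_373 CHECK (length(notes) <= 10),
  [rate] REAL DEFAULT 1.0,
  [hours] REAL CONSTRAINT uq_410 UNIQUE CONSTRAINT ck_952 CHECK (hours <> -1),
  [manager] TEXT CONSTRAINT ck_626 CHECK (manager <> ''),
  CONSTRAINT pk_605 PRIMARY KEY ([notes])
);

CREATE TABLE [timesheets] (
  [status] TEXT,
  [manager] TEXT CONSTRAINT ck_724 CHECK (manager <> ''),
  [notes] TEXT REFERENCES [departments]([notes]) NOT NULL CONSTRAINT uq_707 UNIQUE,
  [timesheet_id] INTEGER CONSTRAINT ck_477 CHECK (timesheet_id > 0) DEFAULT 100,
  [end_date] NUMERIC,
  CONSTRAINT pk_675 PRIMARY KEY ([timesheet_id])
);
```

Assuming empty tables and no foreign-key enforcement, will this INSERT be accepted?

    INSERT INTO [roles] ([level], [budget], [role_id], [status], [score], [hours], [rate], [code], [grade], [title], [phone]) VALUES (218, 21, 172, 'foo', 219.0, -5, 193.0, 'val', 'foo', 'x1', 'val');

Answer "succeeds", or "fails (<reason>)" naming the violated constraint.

The value -5 for hours violates CHECK (hours > 0.0).

fails (CHECK on hours)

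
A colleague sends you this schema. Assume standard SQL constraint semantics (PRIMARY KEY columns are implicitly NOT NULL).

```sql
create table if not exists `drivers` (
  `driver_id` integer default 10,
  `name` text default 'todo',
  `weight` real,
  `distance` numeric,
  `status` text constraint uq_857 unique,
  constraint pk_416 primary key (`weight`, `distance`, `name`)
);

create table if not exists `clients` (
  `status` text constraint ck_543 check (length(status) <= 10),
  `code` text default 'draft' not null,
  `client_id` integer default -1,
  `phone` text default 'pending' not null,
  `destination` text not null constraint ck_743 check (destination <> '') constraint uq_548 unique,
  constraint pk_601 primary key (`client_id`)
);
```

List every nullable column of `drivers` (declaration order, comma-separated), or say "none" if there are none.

- driver_id: DEFAULT only fills an omitted column; an explicit NULL is still allowed → nullable.
- name: part of the PRIMARY KEY, which implies NOT NULL → not nullable.
- weight: part of the PRIMARY KEY, which implies NOT NULL → not nullable.
- distance: part of the PRIMARY KEY, which implies NOT NULL → not nullable.
- status: UNIQUE does not imply NOT NULL → nullable.

driver_id, status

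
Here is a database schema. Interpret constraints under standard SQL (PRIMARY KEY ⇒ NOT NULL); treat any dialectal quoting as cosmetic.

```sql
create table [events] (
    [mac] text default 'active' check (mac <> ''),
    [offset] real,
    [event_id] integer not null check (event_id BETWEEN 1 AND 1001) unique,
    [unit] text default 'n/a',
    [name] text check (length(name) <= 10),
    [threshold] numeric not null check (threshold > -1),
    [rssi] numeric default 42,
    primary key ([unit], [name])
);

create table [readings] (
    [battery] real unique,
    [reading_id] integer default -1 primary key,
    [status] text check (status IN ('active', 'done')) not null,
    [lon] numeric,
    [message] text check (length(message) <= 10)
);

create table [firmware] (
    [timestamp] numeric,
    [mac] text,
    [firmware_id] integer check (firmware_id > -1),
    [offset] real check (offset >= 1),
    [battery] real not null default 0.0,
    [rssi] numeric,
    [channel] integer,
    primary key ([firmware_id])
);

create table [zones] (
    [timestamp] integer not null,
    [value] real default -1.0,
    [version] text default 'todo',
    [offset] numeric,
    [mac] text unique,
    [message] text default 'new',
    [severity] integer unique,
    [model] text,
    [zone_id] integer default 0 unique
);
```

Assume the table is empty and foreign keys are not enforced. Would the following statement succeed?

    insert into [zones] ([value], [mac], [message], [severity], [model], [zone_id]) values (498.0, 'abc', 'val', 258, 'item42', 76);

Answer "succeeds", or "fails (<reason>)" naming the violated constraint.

fails (NOT NULL on timestamp)

timestamp is omitted from the column list and has no DEFAULT, so it would receive NULL.
But timestamp is declared NOT NULL.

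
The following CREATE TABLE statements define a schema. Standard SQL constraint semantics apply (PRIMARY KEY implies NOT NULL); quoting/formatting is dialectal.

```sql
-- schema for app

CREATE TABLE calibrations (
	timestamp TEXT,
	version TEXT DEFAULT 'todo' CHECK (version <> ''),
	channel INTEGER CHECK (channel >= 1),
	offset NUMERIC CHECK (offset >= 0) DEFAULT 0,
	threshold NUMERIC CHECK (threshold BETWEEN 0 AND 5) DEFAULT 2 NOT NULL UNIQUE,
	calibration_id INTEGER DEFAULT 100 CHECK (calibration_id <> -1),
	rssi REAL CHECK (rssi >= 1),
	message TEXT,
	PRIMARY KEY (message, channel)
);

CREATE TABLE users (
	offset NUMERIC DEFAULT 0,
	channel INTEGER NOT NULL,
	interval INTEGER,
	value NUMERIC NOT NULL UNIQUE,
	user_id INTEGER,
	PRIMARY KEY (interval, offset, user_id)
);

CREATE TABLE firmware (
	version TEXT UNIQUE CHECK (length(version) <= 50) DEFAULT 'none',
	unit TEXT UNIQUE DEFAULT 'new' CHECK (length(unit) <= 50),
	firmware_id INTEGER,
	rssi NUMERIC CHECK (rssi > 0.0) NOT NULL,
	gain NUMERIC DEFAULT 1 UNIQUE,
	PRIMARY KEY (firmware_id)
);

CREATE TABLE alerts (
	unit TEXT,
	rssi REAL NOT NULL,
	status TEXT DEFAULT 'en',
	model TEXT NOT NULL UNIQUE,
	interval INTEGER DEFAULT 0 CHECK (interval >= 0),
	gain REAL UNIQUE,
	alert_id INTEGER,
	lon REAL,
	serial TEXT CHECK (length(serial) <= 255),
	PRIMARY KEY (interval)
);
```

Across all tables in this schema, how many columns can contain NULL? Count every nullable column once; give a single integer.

14

calibrations: 5 nullable (timestamp, version, offset, calibration_id, rssi — PK (message, channel) and explicit NOT NULL columns excluded).
users: 0 nullable (none — PK (interval, offset, user_id) and explicit NOT NULL columns excluded).
firmware: 3 nullable (version, unit, gain — PK (firmware_id) and explicit NOT NULL columns excluded).
alerts: 6 nullable (unit, status, gain, alert_id, lon, serial — PK (interval) and explicit NOT NULL columns excluded).
Total: 5 + 0 + 3 + 6 = 14.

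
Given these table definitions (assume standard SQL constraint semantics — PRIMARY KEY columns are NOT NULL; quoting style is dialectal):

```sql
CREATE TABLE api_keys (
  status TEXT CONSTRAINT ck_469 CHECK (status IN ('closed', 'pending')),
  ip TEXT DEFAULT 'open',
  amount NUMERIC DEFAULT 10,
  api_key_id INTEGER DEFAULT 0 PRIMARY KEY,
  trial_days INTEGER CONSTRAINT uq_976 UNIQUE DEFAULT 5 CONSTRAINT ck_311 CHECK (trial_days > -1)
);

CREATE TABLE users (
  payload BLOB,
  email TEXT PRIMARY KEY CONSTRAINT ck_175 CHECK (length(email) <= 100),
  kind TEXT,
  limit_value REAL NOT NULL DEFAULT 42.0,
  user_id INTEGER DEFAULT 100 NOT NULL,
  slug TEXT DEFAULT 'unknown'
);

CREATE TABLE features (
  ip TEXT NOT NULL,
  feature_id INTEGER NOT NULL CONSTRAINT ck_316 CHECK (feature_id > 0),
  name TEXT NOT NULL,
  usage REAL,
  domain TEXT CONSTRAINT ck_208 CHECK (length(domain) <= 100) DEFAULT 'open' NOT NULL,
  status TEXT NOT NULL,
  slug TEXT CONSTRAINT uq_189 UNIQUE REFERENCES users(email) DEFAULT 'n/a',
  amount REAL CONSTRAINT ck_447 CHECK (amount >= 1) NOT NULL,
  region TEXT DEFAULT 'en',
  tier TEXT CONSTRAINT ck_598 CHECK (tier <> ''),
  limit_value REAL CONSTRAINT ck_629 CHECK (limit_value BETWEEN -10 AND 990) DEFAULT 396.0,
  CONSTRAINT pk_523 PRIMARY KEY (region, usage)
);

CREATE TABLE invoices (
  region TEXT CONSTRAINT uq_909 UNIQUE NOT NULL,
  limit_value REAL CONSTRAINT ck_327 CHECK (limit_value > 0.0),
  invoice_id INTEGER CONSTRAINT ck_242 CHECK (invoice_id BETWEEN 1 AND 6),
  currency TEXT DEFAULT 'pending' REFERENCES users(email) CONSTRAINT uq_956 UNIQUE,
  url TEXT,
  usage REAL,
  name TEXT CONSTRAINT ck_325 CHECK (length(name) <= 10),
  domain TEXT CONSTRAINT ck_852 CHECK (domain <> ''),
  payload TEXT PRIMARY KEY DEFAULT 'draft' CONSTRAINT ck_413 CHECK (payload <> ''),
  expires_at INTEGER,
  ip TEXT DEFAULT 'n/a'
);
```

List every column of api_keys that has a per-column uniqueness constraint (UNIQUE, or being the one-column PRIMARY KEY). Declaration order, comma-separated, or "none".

api_key_id, trial_days

- status: no UNIQUE or single-column PK constraint.
- ip: no UNIQUE or single-column PK constraint.
- amount: no UNIQUE or single-column PK constraint.
- api_key_id: single-column PRIMARY KEY → unique.
- trial_days: declared UNIQUE → unique.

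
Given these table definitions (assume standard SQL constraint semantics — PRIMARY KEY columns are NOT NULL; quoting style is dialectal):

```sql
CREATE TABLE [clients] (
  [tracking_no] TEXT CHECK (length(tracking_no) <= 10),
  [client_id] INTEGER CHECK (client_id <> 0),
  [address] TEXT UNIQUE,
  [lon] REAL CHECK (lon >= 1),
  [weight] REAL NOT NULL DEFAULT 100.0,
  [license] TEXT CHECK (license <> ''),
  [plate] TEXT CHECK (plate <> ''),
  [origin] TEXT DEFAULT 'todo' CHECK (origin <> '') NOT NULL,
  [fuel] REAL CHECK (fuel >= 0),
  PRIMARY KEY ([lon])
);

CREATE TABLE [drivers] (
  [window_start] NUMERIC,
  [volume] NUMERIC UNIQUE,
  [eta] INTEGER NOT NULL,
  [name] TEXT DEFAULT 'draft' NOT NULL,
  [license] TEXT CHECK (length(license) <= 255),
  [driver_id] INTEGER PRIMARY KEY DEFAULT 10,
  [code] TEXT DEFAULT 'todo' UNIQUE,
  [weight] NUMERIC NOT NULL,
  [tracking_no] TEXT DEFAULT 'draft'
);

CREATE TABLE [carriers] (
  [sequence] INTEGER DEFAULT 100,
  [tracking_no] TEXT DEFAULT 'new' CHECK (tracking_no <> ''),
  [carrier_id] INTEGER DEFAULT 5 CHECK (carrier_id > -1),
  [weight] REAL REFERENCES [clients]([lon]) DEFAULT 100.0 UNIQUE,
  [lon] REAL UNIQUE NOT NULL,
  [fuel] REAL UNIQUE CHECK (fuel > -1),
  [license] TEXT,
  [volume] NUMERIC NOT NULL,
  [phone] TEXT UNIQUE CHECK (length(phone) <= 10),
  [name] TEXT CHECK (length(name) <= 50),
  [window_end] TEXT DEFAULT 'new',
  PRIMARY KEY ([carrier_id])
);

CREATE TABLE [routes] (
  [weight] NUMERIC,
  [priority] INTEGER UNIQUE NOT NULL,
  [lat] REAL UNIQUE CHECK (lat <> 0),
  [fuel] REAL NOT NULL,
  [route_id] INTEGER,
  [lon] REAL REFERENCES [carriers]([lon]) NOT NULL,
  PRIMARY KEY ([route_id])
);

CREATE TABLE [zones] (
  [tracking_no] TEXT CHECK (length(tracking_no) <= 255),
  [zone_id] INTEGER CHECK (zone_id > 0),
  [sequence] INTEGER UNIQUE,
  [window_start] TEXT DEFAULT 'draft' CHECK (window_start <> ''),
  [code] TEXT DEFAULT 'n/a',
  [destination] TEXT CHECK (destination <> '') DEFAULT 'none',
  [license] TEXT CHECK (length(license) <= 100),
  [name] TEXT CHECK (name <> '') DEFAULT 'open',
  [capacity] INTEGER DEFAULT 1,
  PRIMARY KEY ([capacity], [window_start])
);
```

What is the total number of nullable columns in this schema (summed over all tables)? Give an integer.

clients: 6 nullable (tracking_no, client_id, address, license, plate, fuel — PK (lon) and explicit NOT NULL columns excluded).
drivers: 5 nullable (window_start, volume, license, code, tracking_no — PK (driver_id) and explicit NOT NULL columns excluded).
carriers: 8 nullable (sequence, tracking_no, weight, fuel, license, phone, name, window_end — PK (carrier_id) and explicit NOT NULL columns excluded).
routes: 2 nullable (weight, lat — PK (route_id) and explicit NOT NULL columns excluded).
zones: 7 nullable (tracking_no, zone_id, sequence, code, destination, license, name — PK (capacity, window_start) and explicit NOT NULL columns excluded).
Total: 6 + 5 + 8 + 2 + 7 = 28.

28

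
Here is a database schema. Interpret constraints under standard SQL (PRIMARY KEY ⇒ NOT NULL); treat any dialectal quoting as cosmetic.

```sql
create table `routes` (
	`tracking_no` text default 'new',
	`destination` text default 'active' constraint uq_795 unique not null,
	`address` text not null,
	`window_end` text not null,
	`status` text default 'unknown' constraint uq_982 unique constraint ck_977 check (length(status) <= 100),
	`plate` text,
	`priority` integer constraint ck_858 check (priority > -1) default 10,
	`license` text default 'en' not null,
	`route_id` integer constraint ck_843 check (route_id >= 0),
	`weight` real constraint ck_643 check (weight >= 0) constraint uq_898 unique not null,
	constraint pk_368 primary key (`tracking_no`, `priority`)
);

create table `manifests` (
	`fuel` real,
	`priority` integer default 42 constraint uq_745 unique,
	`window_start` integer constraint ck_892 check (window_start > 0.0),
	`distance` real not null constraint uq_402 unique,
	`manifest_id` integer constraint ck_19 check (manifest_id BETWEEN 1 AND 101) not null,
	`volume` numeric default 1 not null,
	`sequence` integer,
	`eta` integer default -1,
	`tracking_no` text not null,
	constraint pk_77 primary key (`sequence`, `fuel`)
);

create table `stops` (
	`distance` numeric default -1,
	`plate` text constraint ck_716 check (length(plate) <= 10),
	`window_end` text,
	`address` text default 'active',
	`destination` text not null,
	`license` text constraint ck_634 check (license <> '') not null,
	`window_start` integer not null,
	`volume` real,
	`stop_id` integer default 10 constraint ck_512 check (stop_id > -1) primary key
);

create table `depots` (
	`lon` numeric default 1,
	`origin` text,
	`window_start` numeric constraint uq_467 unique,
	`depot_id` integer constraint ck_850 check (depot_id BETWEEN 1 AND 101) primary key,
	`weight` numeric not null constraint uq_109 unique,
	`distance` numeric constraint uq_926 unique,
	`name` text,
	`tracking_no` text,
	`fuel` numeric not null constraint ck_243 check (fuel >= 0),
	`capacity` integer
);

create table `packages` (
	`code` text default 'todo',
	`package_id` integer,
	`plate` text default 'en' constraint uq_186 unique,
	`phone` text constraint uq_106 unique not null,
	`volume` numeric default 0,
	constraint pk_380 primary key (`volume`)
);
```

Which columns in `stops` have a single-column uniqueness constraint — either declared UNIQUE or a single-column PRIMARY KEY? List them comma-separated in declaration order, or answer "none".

- distance: no UNIQUE or single-column PK constraint.
- plate: no UNIQUE or single-column PK constraint.
- window_end: no UNIQUE or single-column PK constraint.
- address: no UNIQUE or single-column PK constraint.
- destination: no UNIQUE or single-column PK constraint.
- license: no UNIQUE or single-column PK constraint.
- window_start: no UNIQUE or single-column PK constraint.
- volume: no UNIQUE or single-column PK constraint.
- stop_id: single-column PRIMARY KEY → unique.

stop_id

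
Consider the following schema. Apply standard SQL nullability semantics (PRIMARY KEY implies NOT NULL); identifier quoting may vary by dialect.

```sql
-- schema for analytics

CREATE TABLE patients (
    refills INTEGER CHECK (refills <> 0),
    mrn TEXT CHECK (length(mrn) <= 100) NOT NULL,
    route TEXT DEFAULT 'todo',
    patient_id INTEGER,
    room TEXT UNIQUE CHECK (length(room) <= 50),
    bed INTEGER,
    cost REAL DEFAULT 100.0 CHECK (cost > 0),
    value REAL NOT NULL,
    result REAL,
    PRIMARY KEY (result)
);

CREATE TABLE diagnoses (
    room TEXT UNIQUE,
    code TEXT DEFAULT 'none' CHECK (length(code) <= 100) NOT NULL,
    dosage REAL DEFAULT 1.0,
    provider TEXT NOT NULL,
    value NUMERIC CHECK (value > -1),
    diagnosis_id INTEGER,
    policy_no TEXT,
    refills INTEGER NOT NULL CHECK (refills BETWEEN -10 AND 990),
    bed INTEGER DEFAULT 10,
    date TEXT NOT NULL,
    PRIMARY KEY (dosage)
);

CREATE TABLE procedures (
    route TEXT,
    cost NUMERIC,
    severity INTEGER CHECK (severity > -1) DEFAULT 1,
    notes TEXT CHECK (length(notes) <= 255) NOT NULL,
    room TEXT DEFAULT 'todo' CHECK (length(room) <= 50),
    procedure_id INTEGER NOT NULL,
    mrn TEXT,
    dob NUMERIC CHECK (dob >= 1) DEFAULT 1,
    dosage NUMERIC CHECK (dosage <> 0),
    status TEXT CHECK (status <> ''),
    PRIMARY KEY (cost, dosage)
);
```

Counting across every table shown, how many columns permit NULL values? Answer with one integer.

patients: 6 nullable (refills, route, patient_id, room, bed, cost — PK (result) and explicit NOT NULL columns excluded).
diagnoses: 5 nullable (room, value, diagnosis_id, policy_no, bed — PK (dosage) and explicit NOT NULL columns excluded).
procedures: 6 nullable (route, severity, room, mrn, dob, status — PK (cost, dosage) and explicit NOT NULL columns excluded).
Total: 6 + 5 + 6 = 17.

17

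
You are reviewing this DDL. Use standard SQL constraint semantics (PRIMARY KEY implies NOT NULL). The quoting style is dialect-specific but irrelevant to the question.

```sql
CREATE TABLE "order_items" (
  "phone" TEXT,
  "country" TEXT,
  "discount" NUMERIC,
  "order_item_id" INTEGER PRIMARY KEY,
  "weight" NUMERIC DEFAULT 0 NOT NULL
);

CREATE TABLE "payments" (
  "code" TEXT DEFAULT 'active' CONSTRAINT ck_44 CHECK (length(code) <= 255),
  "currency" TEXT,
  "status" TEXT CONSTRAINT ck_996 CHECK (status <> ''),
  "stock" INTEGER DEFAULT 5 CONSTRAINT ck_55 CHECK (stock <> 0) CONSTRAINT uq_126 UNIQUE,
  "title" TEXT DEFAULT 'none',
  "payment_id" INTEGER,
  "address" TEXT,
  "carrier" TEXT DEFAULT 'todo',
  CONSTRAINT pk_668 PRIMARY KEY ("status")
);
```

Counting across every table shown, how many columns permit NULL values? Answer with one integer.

order_items: 3 nullable (phone, country, discount — PK (order_item_id) and explicit NOT NULL columns excluded).
payments: 7 nullable (code, currency, stock, title, payment_id, address, carrier — PK (status) and explicit NOT NULL columns excluded).
Total: 3 + 7 = 10.

10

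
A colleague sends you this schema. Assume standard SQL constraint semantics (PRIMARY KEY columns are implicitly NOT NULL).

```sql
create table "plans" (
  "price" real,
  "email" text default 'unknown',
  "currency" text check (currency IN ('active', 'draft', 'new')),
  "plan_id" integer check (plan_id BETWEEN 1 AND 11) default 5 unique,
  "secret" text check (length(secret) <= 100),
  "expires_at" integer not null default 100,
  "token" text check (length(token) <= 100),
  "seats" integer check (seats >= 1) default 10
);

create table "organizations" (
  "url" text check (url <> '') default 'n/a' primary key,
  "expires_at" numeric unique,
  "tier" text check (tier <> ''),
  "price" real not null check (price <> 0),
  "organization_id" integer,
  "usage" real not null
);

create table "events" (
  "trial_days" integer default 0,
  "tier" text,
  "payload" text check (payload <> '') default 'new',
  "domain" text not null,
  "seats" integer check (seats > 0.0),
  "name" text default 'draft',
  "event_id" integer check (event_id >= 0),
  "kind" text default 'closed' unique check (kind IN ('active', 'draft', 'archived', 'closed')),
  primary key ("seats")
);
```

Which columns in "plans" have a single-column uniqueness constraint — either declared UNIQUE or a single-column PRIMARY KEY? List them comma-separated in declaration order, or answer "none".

- price: no UNIQUE or single-column PK constraint.
- email: no UNIQUE or single-column PK constraint.
- currency: no UNIQUE or single-column PK constraint.
- plan_id: declared UNIQUE → unique.
- secret: no UNIQUE or single-column PK constraint.
- expires_at: no UNIQUE or single-column PK constraint.
- token: no UNIQUE or single-column PK constraint.
- seats: no UNIQUE or single-column PK constraint.

plan_id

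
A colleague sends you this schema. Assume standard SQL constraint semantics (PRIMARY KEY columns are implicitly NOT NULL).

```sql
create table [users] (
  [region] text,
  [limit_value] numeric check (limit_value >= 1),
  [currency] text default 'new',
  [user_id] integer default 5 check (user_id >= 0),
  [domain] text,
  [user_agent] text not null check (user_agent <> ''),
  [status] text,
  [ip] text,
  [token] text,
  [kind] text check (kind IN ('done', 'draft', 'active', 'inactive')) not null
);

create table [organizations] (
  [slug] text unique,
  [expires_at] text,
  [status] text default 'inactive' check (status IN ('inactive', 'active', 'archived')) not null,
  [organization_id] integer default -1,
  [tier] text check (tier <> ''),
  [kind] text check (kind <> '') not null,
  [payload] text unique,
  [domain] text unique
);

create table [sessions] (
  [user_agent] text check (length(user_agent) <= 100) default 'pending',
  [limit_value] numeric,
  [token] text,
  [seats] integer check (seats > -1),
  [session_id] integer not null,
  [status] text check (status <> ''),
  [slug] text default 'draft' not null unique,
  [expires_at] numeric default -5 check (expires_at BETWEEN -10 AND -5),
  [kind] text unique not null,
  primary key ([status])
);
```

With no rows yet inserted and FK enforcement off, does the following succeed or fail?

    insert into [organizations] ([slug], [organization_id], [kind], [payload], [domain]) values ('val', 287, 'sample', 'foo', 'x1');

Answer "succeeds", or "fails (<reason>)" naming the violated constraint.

succeeds

NOT NULL columns: kind is supplied; status defaults to 'inactive'.
CHECK constraints: 'sample' satisfies (kind <> '').
No constraint is violated.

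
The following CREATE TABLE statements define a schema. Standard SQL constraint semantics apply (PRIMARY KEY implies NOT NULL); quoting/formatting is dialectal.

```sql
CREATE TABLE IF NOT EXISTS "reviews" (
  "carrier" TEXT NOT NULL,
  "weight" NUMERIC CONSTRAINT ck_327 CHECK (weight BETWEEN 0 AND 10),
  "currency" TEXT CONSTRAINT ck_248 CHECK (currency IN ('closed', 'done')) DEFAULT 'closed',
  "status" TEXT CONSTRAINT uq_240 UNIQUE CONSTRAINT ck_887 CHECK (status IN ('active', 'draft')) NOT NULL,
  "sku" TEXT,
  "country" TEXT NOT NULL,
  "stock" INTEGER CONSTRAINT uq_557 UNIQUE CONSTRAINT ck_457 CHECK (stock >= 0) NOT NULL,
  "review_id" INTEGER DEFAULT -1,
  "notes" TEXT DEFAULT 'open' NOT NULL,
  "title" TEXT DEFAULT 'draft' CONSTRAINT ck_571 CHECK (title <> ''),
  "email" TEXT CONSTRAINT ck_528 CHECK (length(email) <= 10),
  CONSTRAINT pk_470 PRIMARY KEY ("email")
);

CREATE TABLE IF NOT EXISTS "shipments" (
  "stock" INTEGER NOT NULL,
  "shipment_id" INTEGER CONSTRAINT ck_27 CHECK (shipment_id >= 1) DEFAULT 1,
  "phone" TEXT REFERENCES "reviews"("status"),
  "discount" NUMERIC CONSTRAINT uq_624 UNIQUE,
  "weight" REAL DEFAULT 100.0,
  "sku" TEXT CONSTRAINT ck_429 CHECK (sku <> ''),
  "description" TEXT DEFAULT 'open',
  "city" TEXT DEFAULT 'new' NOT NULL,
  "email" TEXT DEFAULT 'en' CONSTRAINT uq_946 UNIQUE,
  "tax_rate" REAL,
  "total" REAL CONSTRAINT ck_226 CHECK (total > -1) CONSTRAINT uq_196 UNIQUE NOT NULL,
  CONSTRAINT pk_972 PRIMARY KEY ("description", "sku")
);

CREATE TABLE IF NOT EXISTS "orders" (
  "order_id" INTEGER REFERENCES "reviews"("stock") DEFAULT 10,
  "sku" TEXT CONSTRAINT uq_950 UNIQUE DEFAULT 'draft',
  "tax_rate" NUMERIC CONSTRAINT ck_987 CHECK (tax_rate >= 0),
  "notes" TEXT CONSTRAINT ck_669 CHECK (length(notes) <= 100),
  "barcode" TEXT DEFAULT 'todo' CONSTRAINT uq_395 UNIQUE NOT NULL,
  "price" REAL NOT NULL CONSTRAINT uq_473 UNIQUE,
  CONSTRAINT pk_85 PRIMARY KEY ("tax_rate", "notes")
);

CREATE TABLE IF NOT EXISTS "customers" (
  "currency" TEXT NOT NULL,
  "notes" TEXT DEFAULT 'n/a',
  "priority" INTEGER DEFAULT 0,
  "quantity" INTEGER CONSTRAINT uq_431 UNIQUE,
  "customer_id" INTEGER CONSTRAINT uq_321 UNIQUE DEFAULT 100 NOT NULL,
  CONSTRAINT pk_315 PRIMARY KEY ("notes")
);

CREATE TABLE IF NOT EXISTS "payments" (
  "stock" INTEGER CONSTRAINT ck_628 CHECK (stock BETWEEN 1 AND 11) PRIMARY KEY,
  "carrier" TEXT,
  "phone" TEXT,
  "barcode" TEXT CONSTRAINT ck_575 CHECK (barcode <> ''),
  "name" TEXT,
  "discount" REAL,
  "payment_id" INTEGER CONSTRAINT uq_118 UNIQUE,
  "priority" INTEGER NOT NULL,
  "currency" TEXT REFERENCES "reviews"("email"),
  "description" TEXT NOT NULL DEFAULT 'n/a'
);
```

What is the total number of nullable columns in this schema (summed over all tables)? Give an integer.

reviews: 5 nullable (weight, currency, sku, review_id, title — PK (email) and explicit NOT NULL columns excluded).
shipments: 6 nullable (shipment_id, phone, discount, weight, email, tax_rate — PK (description, sku) and explicit NOT NULL columns excluded).
orders: 2 nullable (order_id, sku — PK (tax_rate, notes) and explicit NOT NULL columns excluded).
customers: 2 nullable (priority, quantity — PK (notes) and explicit NOT NULL columns excluded).
payments: 7 nullable (carrier, phone, barcode, name, discount, payment_id, currency — PK (stock) and explicit NOT NULL columns excluded).
Total: 5 + 6 + 2 + 2 + 7 = 22.

22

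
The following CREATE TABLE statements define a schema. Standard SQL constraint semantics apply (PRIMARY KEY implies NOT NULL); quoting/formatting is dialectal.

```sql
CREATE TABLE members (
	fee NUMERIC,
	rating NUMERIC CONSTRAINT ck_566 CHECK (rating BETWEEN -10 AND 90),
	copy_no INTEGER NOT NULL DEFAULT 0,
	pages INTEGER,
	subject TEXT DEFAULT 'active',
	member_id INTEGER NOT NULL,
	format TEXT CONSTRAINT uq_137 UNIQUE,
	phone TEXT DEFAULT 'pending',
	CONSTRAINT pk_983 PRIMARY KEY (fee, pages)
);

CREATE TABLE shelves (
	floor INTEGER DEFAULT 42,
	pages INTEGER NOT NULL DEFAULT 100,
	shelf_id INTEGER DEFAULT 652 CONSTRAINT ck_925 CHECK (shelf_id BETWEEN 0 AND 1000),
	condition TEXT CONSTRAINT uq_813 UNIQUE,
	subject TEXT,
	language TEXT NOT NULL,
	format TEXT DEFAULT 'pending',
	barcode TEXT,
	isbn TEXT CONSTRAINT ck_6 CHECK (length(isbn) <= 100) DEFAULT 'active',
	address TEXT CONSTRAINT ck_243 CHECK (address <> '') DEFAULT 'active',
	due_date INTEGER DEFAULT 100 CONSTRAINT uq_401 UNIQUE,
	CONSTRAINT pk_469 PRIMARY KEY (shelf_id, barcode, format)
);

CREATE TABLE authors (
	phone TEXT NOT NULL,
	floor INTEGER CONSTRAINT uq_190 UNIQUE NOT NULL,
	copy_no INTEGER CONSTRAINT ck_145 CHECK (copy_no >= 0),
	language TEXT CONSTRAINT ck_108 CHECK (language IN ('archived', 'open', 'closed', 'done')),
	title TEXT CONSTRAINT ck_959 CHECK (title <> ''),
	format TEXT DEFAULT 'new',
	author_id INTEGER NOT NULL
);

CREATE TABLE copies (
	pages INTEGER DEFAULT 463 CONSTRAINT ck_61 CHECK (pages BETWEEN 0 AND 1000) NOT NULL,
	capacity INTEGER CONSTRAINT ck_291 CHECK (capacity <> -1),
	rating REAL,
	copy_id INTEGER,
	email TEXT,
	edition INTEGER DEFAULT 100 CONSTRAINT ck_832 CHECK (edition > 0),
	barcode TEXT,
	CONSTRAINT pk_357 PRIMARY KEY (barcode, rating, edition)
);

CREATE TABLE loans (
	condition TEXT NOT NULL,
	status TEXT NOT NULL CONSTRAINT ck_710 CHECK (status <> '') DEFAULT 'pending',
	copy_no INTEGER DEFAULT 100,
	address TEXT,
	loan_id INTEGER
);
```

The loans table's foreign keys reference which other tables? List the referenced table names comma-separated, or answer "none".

none

No column in loans has a REFERENCES clause.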